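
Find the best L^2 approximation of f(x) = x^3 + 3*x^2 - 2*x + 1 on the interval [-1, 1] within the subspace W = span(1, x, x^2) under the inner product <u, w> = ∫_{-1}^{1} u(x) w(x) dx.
g(x) = 3*x^2 - 7*x/5 + 1

The best approximation g ∈ W is the orthogonal projection of f onto W. Writing g = a_0 + a_1 x + a_2 x^2, the coefficients solve the normal equations G · a = b where
  G_{ij} = <φ_i, φ_j> and b_i = <f, φ_i>, with φ_0 = 1, φ_1 = x, φ_2 = x^2.
G =
  [2, 0, 2/3]
  [0, 2/3, 0]
  [2/3, 0, 2/5],
b = (4, -14/15, 28/15).
Solving gives a_0 = 1, a_1 = -7/5, a_2 = 3, so
  g(x) = 3*x^2 - 7*x/5 + 1.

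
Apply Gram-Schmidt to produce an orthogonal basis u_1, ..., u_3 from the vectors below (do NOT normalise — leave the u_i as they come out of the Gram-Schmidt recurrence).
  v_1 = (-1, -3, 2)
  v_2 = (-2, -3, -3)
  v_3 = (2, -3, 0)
Orthogonal basis:
  u_1 = (-1, -3, 2)
  u_2 = (-23/14, -27/14, -26/7)
  u_3 = (765/283, -357/283, -153/283)

Apply the Gram-Schmidt recurrence
  u_1 = v_1
  u_i = v_i − Σ_{j<i} ((v_i · u_j) / (u_j · u_j)) · u_j.

Step by step this gives:
  u_1 = (-1, -3, 2)
  u_2 = (-23/14, -27/14, -26/7)
  u_3 = (765/283, -357/283, -153/283)

Orthogonality check:
  u_2 · u_1 = 0 (should be 0)
  u_3 · u_1 = 0 (should be 0)
  u_3 · u_2 = 0 (should be 0)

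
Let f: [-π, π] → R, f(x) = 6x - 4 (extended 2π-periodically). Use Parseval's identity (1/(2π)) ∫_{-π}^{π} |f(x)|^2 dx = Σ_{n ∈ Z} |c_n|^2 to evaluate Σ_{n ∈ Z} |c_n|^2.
Σ |c_n|^2 = 12π^2 + 16

Expand and integrate term by term over [-π, π]:
  ∫ (6x)^2 dx = 36·(2π^3/3); ∫ 2·6·(-4)·x dx = 0 (odd integrand); ∫ (-4)^2 dx = 16·2π.
So (1/(2π)) ∫_{-π}^{π} (6x - 4)^2 dx = 36π^2/3 + 16 = 12π^2 + 16.
Parseval ⇒ Σ |c_n|^2 = 12π^2 + 16.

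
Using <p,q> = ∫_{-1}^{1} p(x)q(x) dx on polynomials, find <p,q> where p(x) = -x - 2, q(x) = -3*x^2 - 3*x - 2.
<p,q> = 14

Expand the product: p(x)·q(x) = 3*x^3 + 9*x^2 + 8*x + 4.
∫_{-1}^{1} of each monomial x^k gives [2/(k+1) if k even, 0 if k odd]. Integrating term-by-term (or equivalently evaluating the antiderivative F(x) = 3*x^4/4 + 3*x^3 + 4*x^2 + 4*x at the endpoints):
  F(1) − F(−1) = 47/4 − (-9/4) = 14.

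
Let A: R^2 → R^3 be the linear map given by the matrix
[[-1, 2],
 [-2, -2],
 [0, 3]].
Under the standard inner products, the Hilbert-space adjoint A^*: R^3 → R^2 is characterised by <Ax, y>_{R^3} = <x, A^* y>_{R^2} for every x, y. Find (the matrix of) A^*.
A^* = A^T =
[[-1, -2, 0],
 [2, -2, 3]]

For real matrices with standard dot products, the defining identity <Ax, y> = <x, A^* y> gives (Ax)^T y = x^T (A^*) y, i.e. x^T A^T y = x^T (A^*) y. Since this holds for all x, y, we must have A^* = A^T. Therefore
A^* =
[[-1, -2, 0],
 [2, -2, 3]].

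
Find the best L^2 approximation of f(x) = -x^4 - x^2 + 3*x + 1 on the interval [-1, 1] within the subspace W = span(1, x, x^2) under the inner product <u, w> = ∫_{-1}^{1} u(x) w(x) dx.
g(x) = -13*x^2/7 + 3*x + 38/35

The best approximation g ∈ W is the orthogonal projection of f onto W. Writing g = a_0 + a_1 x + a_2 x^2, the coefficients solve the normal equations G · a = b where
  G_{ij} = <φ_i, φ_j> and b_i = <f, φ_i>, with φ_0 = 1, φ_1 = x, φ_2 = x^2.
G =
  [2, 0, 2/3]
  [0, 2/3, 0]
  [2/3, 0, 2/5],
b = (14/15, 2, -2/105).
Solving gives a_0 = 38/35, a_1 = 3, a_2 = -13/7, so
  g(x) = -13*x^2/7 + 3*x + 38/35.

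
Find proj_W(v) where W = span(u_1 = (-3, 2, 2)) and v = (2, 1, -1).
proj_W(v) = (18/17, -12/17, -12/17)

Set up U = [u_1 | ... | u_1] ∈ R^(3×1). The projector onto W = col(U) is P = U (U^T U)^(-1) U^T.
Compute U^T U =
  [17],
and U^T v = (-6).
Solve U^T U · c = U^T v for the coefficients: c = (-6/17). The projection is proj_W(v) = U c.
Check: (v - proj_W(v)) · u_1 = 0  (should be 0).
Result: proj_W(v) = (18/17, -12/17, -12/17).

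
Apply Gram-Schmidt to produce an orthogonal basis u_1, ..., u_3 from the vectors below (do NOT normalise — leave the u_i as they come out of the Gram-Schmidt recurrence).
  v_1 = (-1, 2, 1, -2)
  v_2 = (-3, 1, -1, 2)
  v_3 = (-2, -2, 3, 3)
Orthogonal basis:
  u_1 = (-1, 2, 1, -2)
  u_2 = (-3, 1, -1, 2)
  u_3 = (-11/10, -22/15, 119/30, 16/15)

Apply the Gram-Schmidt recurrence
  u_1 = v_1
  u_i = v_i − Σ_{j<i} ((v_i · u_j) / (u_j · u_j)) · u_j.

Step by step this gives:
  u_1 = (-1, 2, 1, -2)
  u_2 = (-3, 1, -1, 2)
  u_3 = (-11/10, -22/15, 119/30, 16/15)

Orthogonality check:
  u_2 · u_1 = 0 (should be 0)
  u_3 · u_1 = 0 (should be 0)
  u_3 · u_2 = 0 (should be 0)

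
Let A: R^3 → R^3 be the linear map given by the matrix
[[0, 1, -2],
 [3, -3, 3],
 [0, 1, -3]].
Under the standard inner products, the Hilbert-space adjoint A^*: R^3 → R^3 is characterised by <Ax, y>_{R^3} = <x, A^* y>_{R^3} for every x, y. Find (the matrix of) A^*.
A^* = A^T =
[[0, 3, 0],
 [1, -3, 1],
 [-2, 3, -3]]

For real matrices with standard dot products, the defining identity <Ax, y> = <x, A^* y> gives (Ax)^T y = x^T (A^*) y, i.e. x^T A^T y = x^T (A^*) y. Since this holds for all x, y, we must have A^* = A^T. Therefore
A^* =
[[0, 3, 0],
 [1, -3, 1],
 [-2, 3, -3]].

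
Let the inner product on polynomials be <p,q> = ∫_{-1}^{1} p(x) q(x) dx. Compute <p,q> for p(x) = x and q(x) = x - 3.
<p,q> = 2/3

Expand the product: p(x)·q(x) = x^2 - 3*x.
∫_{-1}^{1} of each monomial x^k gives [2/(k+1) if k even, 0 if k odd]. Integrating term-by-term (or equivalently evaluating the antiderivative F(x) = x^3/3 - 3*x^2/2 at the endpoints):
  F(1) − F(−1) = -7/6 − (-11/6) = 2/3.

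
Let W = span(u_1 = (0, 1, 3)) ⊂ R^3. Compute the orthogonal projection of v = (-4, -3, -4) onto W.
proj_W(v) = (0, -3/2, -9/2)

Set up U = [u_1 | ... | u_1] ∈ R^(3×1). The projector onto W = col(U) is P = U (U^T U)^(-1) U^T.
Compute U^T U =
  [10],
and U^T v = (-15).
Solve U^T U · c = U^T v for the coefficients: c = (-3/2). The projection is proj_W(v) = U c.
Check: (v - proj_W(v)) · u_1 = 0  (should be 0).
Result: proj_W(v) = (0, -3/2, -9/2).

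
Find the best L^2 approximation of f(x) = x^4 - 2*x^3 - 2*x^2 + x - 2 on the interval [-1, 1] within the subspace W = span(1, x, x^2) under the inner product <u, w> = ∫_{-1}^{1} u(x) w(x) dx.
g(x) = -8*x^2/7 - x/5 - 73/35

The best approximation g ∈ W is the orthogonal projection of f onto W. Writing g = a_0 + a_1 x + a_2 x^2, the coefficients solve the normal equations G · a = b where
  G_{ij} = <φ_i, φ_j> and b_i = <f, φ_i>, with φ_0 = 1, φ_1 = x, φ_2 = x^2.
G =
  [2, 0, 2/3]
  [0, 2/3, 0]
  [2/3, 0, 2/5],
b = (-74/15, -2/15, -194/105).
Solving gives a_0 = -73/35, a_1 = -1/5, a_2 = -8/7, so
  g(x) = -8*x^2/7 - x/5 - 73/35.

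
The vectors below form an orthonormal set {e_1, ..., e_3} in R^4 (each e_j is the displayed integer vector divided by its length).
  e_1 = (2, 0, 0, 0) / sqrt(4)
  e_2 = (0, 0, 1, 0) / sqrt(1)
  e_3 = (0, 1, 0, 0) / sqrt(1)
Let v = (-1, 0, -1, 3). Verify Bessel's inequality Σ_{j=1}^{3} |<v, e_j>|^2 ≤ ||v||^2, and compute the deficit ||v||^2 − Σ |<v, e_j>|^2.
Σ |<v, e_j>|^2 = 2; ||v||^2 = 11; deficit = 9

Write each e_j = u_j / sqrt(<u_j, u_j>) where u_j is the displayed integer vector. Then <v, e_j> = <v, u_j> / sqrt(<u_j, u_j>), so |<v, e_j>|^2 = <v, u_j>^2 / <u_j, u_j>.
Coefficients: <v, e_1> = -2/sqrt(4), <v, e_2> = -1/sqrt(1), <v, e_3> = 0/sqrt(1).
Square and sum: Σ |<v, e_j>|^2 = 2.
Compute ||v||^2 = v·v = 11.
Deficit = 11 − 2 = 9 ≥ 0, confirming Bessel's inequality. (The deficit equals ||v − Σ <v,e_j> e_j||^2, the squared distance from v to span{e_j}.)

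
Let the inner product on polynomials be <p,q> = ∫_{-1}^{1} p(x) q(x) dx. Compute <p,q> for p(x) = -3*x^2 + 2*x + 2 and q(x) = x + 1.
<p,q> = 10/3

Expand the product: p(x)·q(x) = -3*x^3 - x^2 + 4*x + 2.
∫_{-1}^{1} of each monomial x^k gives [2/(k+1) if k even, 0 if k odd]. Integrating term-by-term (or equivalently evaluating the antiderivative F(x) = -3*x^4/4 - x^3/3 + 2*x^2 + 2*x at the endpoints):
  F(1) − F(−1) = 35/12 − (-5/12) = 10/3.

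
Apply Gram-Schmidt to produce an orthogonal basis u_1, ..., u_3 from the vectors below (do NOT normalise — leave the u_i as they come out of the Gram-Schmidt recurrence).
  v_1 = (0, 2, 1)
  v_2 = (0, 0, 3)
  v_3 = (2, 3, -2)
Orthogonal basis:
  u_1 = (0, 2, 1)
  u_2 = (0, -6/5, 12/5)
  u_3 = (2, 0, 0)

Apply the Gram-Schmidt recurrence
  u_1 = v_1
  u_i = v_i − Σ_{j<i} ((v_i · u_j) / (u_j · u_j)) · u_j.

Step by step this gives:
  u_1 = (0, 2, 1)
  u_2 = (0, -6/5, 12/5)
  u_3 = (2, 0, 0)

Orthogonality check:
  u_2 · u_1 = 0 (should be 0)
  u_3 · u_1 = 0 (should be 0)
  u_3 · u_2 = 0 (should be 0)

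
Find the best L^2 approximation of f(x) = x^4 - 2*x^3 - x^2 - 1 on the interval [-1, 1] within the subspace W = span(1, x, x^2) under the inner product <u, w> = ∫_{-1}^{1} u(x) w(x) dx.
g(x) = -x^2/7 - 6*x/5 - 38/35

The best approximation g ∈ W is the orthogonal projection of f onto W. Writing g = a_0 + a_1 x + a_2 x^2, the coefficients solve the normal equations G · a = b where
  G_{ij} = <φ_i, φ_j> and b_i = <f, φ_i>, with φ_0 = 1, φ_1 = x, φ_2 = x^2.
G =
  [2, 0, 2/3]
  [0, 2/3, 0]
  [2/3, 0, 2/5],
b = (-34/15, -4/5, -82/105).
Solving gives a_0 = -38/35, a_1 = -6/5, a_2 = -1/7, so
  g(x) = -x^2/7 - 6*x/5 - 38/35.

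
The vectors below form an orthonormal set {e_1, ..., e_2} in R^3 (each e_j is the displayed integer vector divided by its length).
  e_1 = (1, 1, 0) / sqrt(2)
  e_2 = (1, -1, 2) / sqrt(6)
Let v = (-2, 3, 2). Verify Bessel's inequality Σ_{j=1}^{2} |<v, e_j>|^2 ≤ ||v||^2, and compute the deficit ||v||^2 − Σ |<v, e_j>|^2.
Σ |<v, e_j>|^2 = 2/3; ||v||^2 = 17; deficit = 49/3

Write each e_j = u_j / sqrt(<u_j, u_j>) where u_j is the displayed integer vector. Then <v, e_j> = <v, u_j> / sqrt(<u_j, u_j>), so |<v, e_j>|^2 = <v, u_j>^2 / <u_j, u_j>.
Coefficients: <v, e_1> = 1/sqrt(2), <v, e_2> = -1/sqrt(6).
Square and sum: Σ |<v, e_j>|^2 = 2/3.
Compute ||v||^2 = v·v = 17.
Deficit = 17 − 2/3 = 49/3 ≥ 0, confirming Bessel's inequality. (The deficit equals ||v − Σ <v,e_j> e_j||^2, the squared distance from v to span{e_j}.)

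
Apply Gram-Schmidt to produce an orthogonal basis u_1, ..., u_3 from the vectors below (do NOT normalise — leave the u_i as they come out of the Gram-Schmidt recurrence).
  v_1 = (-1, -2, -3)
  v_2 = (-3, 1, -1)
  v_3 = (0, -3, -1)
Orthogonal basis:
  u_1 = (-1, -2, -3)
  u_2 = (-19/7, 11/7, -1/7)
  u_3 = (-85/138, -68/69, 119/138)

Apply the Gram-Schmidt recurrence
  u_1 = v_1
  u_i = v_i − Σ_{j<i} ((v_i · u_j) / (u_j · u_j)) · u_j.

Step by step this gives:
  u_1 = (-1, -2, -3)
  u_2 = (-19/7, 11/7, -1/7)
  u_3 = (-85/138, -68/69, 119/138)

Orthogonality check:
  u_2 · u_1 = 0 (should be 0)
  u_3 · u_1 = 0 (should be 0)
  u_3 · u_2 = 0 (should be 0)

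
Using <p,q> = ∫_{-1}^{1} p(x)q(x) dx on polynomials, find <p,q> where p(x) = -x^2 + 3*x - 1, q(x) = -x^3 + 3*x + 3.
<p,q> = -16/5

Expand the product: p(x)·q(x) = x^5 - 3*x^4 - 2*x^3 + 6*x^2 + 6*x - 3.
∫_{-1}^{1} of each monomial x^k gives [2/(k+1) if k even, 0 if k odd]. Integrating term-by-term (or equivalently evaluating the antiderivative F(x) = x^6/6 - 3*x^5/5 - x^4/2 + 2*x^3 + 3*x^2 - 3*x at the endpoints):
  F(1) − F(−1) = 16/15 − (64/15) = -16/5.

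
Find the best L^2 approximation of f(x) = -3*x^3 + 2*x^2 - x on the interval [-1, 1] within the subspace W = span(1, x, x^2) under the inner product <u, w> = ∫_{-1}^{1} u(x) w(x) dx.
g(x) = 2*x^2 - 14*x/5

The best approximation g ∈ W is the orthogonal projection of f onto W. Writing g = a_0 + a_1 x + a_2 x^2, the coefficients solve the normal equations G · a = b where
  G_{ij} = <φ_i, φ_j> and b_i = <f, φ_i>, with φ_0 = 1, φ_1 = x, φ_2 = x^2.
G =
  [2, 0, 2/3]
  [0, 2/3, 0]
  [2/3, 0, 2/5],
b = (4/3, -28/15, 4/5).
Solving gives a_0 = 0, a_1 = -14/5, a_2 = 2, so
  g(x) = 2*x^2 - 14*x/5.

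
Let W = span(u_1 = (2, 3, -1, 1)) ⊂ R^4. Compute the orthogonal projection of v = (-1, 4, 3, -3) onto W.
proj_W(v) = (8/15, 4/5, -4/15, 4/15)

Set up U = [u_1 | ... | u_1] ∈ R^(4×1). The projector onto W = col(U) is P = U (U^T U)^(-1) U^T.
Compute U^T U =
  [15],
and U^T v = (4).
Solve U^T U · c = U^T v for the coefficients: c = (4/15). The projection is proj_W(v) = U c.
Check: (v - proj_W(v)) · u_1 = 0  (should be 0).
Result: proj_W(v) = (8/15, 4/5, -4/15, 4/15).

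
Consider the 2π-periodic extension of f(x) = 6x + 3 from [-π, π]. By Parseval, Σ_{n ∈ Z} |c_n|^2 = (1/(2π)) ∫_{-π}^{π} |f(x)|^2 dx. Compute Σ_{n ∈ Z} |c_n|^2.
Σ |c_n|^2 = 12π^2 + 9

Expand and integrate term by term over [-π, π]:
  ∫ (6x)^2 dx = 36·(2π^3/3); ∫ 2·6·(3)·x dx = 0 (odd integrand); ∫ 3^2 dx = 9·2π.
So (1/(2π)) ∫_{-π}^{π} (6x + 3)^2 dx = 36π^2/3 + 9 = 12π^2 + 9.
Parseval ⇒ Σ |c_n|^2 = 12π^2 + 9.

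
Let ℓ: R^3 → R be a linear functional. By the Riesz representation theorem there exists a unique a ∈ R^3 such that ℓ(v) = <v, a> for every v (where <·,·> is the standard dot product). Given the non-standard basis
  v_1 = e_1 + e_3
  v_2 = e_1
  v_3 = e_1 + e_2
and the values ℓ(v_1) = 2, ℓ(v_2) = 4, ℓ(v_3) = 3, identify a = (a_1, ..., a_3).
a = (4, -1, -2)

Write a = (a_1, ..., a_3) in the standard basis. For each basis vector v_i, ℓ(v_i) = <v_i, a> is a linear equation in the a_j's. Collect the n equations into a matrix system V a = ℓ, where row i of V is v_i (expressed in the standard basis). Since V is invertible (lower-triangular with 1s on the diagonal, up to permutation), solve by back-substitution:
  V =
[[1, 0, 1],
 [1, 0, 0],
 [1, 1, 0]]
  V a = (2, 4, 3)
Solving gives a = (4, -1, -2).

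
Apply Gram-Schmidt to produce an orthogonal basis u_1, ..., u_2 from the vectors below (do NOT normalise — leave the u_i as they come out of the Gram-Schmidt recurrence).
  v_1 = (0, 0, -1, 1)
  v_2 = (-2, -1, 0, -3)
Orthogonal basis:
  u_1 = (0, 0, -1, 1)
  u_2 = (-2, -1, -3/2, -3/2)

Apply the Gram-Schmidt recurrence
  u_1 = v_1
  u_i = v_i − Σ_{j<i} ((v_i · u_j) / (u_j · u_j)) · u_j.

Step by step this gives:
  u_1 = (0, 0, -1, 1)
  u_2 = (-2, -1, -3/2, -3/2)

Orthogonality check:
  u_2 · u_1 = 0 (should be 0)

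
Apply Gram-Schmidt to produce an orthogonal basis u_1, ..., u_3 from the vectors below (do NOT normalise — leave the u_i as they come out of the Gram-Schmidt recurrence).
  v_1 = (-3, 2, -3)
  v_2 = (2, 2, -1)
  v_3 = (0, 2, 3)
Orthogonal basis:
  u_1 = (-3, 2, -3)
  u_2 = (47/22, 21/11, -19/22)
  u_3 = (-192/197, 432/197, 480/197)

Apply the Gram-Schmidt recurrence
  u_1 = v_1
  u_i = v_i − Σ_{j<i} ((v_i · u_j) / (u_j · u_j)) · u_j.

Step by step this gives:
  u_1 = (-3, 2, -3)
  u_2 = (47/22, 21/11, -19/22)
  u_3 = (-192/197, 432/197, 480/197)

Orthogonality check:
  u_2 · u_1 = 0 (should be 0)
  u_3 · u_1 = 0 (should be 0)
  u_3 · u_2 = 0 (should be 0)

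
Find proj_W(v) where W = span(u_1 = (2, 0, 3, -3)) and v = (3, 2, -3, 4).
proj_W(v) = (-15/11, 0, -45/22, 45/22)

Set up U = [u_1 | ... | u_1] ∈ R^(4×1). The projector onto W = col(U) is P = U (U^T U)^(-1) U^T.
Compute U^T U =
  [22],
and U^T v = (-15).
Solve U^T U · c = U^T v for the coefficients: c = (-15/22). The projection is proj_W(v) = U c.
Check: (v - proj_W(v)) · u_1 = 0  (should be 0).
Result: proj_W(v) = (-15/11, 0, -45/22, 45/22).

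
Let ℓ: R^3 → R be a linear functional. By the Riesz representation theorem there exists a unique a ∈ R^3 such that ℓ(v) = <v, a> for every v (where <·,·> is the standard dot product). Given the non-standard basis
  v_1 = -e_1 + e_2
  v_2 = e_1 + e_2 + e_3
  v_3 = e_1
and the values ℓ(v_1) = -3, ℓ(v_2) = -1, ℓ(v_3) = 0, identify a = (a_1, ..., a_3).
a = (0, -3, 2)

Write a = (a_1, ..., a_3) in the standard basis. For each basis vector v_i, ℓ(v_i) = <v_i, a> is a linear equation in the a_j's. Collect the n equations into a matrix system V a = ℓ, where row i of V is v_i (expressed in the standard basis). Since V is invertible (lower-triangular with 1s on the diagonal, up to permutation), solve by back-substitution:
  V =
[[-1, 1, 0],
 [1, 1, 1],
 [1, 0, 0]]
  V a = (-3, -1, 0)
Solving gives a = (0, -3, 2).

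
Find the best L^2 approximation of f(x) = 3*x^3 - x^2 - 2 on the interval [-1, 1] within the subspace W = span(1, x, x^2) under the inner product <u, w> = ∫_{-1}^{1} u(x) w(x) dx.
g(x) = -x^2 + 9*x/5 - 2

The best approximation g ∈ W is the orthogonal projection of f onto W. Writing g = a_0 + a_1 x + a_2 x^2, the coefficients solve the normal equations G · a = b where
  G_{ij} = <φ_i, φ_j> and b_i = <f, φ_i>, with φ_0 = 1, φ_1 = x, φ_2 = x^2.
G =
  [2, 0, 2/3]
  [0, 2/3, 0]
  [2/3, 0, 2/5],
b = (-14/3, 6/5, -26/15).
Solving gives a_0 = -2, a_1 = 9/5, a_2 = -1, so
  g(x) = -x^2 + 9*x/5 - 2.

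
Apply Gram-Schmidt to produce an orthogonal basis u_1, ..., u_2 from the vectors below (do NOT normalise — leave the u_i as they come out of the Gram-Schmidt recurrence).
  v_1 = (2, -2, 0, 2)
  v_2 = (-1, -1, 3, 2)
Orthogonal basis:
  u_1 = (2, -2, 0, 2)
  u_2 = (-5/3, -1/3, 3, 4/3)

Apply the Gram-Schmidt recurrence
  u_1 = v_1
  u_i = v_i − Σ_{j<i} ((v_i · u_j) / (u_j · u_j)) · u_j.

Step by step this gives:
  u_1 = (2, -2, 0, 2)
  u_2 = (-5/3, -1/3, 3, 4/3)

Orthogonality check:
  u_2 · u_1 = 0 (should be 0)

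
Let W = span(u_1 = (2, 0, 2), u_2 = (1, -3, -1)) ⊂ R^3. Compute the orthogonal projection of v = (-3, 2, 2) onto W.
proj_W(v) = (-3/2, 3, 1/2)

Set up U = [u_1 | ... | u_2] ∈ R^(3×2). The projector onto W = col(U) is P = U (U^T U)^(-1) U^T.
Compute U^T U =
  [8, 0]
  [0, 11],
and U^T v = (-2, -11).
Solve U^T U · c = U^T v for the coefficients: c = (-1/4, -1). The projection is proj_W(v) = U c.
Check: (v - proj_W(v)) · u_1 = 0  (should be 0).
Check: (v - proj_W(v)) · u_2 = 0  (should be 0).
Result: proj_W(v) = (-3/2, 3, 1/2).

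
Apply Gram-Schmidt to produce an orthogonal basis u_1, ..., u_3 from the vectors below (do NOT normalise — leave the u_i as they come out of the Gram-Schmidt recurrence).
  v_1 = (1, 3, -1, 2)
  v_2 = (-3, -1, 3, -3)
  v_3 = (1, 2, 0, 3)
Orthogonal basis:
  u_1 = (1, 3, -1, 2)
  u_2 = (-2, 2, 2, -1)
  u_3 = (-4/195, -29/65, 199/195, 232/195)

Apply the Gram-Schmidt recurrence
  u_1 = v_1
  u_i = v_i − Σ_{j<i} ((v_i · u_j) / (u_j · u_j)) · u_j.

Step by step this gives:
  u_1 = (1, 3, -1, 2)
  u_2 = (-2, 2, 2, -1)
  u_3 = (-4/195, -29/65, 199/195, 232/195)

Orthogonality check:
  u_2 · u_1 = 0 (should be 0)
  u_3 · u_1 = 0 (should be 0)
  u_3 · u_2 = 0 (should be 0)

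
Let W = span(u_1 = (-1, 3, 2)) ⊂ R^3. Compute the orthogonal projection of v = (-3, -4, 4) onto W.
proj_W(v) = (1/14, -3/14, -1/7)

Set up U = [u_1 | ... | u_1] ∈ R^(3×1). The projector onto W = col(U) is P = U (U^T U)^(-1) U^T.
Compute U^T U =
  [14],
and U^T v = (-1).
Solve U^T U · c = U^T v for the coefficients: c = (-1/14). The projection is proj_W(v) = U c.
Check: (v - proj_W(v)) · u_1 = 0  (should be 0).
Result: proj_W(v) = (1/14, -3/14, -1/7).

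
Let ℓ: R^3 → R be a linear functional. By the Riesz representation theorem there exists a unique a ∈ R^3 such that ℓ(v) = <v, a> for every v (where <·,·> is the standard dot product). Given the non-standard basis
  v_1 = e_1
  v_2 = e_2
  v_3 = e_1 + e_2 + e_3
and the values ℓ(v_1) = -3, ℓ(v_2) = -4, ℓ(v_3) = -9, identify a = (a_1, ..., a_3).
a = (-3, -4, -2)

Write a = (a_1, ..., a_3) in the standard basis. For each basis vector v_i, ℓ(v_i) = <v_i, a> is a linear equation in the a_j's. Collect the n equations into a matrix system V a = ℓ, where row i of V is v_i (expressed in the standard basis). Since V is invertible (lower-triangular with 1s on the diagonal, up to permutation), solve by back-substitution:
  V =
[[1, 0, 0],
 [0, 1, 0],
 [1, 1, 1]]
  V a = (-3, -4, -9)
Solving gives a = (-3, -4, -2).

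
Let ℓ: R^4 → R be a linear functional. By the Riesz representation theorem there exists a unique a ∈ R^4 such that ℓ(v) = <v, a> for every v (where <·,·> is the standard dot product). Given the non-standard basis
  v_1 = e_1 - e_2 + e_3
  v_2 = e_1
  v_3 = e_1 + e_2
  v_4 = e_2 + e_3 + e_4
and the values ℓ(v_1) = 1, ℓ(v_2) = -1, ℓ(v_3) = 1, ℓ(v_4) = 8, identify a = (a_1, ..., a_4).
a = (-1, 2, 4, 2)

Write a = (a_1, ..., a_4) in the standard basis. For each basis vector v_i, ℓ(v_i) = <v_i, a> is a linear equation in the a_j's. Collect the n equations into a matrix system V a = ℓ, where row i of V is v_i (expressed in the standard basis). Since V is invertible (lower-triangular with 1s on the diagonal, up to permutation), solve by back-substitution:
  V =
[[1, -1, 1, 0],
 [1, 0, 0, 0],
 [1, 1, 0, 0],
 [0, 1, 1, 1]]
  V a = (1, -1, 1, 8)
Solving gives a = (-1, 2, 4, 2).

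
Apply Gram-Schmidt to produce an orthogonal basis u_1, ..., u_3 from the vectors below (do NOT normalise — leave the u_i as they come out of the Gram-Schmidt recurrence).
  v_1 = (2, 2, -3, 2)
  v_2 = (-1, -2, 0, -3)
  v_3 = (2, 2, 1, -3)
Orthogonal basis:
  u_1 = (2, 2, -3, 2)
  u_2 = (1/7, -6/7, -12/7, -13/7)
  u_3 = (307/150, 179/75, 36/25, -341/150)

Apply the Gram-Schmidt recurrence
  u_1 = v_1
  u_i = v_i − Σ_{j<i} ((v_i · u_j) / (u_j · u_j)) · u_j.

Step by step this gives:
  u_1 = (2, 2, -3, 2)
  u_2 = (1/7, -6/7, -12/7, -13/7)
  u_3 = (307/150, 179/75, 36/25, -341/150)

Orthogonality check:
  u_2 · u_1 = 0 (should be 0)
  u_3 · u_1 = 0 (should be 0)
  u_3 · u_2 = 0 (should be 0)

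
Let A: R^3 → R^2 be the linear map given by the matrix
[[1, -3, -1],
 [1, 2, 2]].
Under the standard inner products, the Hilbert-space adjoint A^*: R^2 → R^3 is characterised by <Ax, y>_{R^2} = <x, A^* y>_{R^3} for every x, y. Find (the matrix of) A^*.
A^* = A^T =
[[1, 1],
 [-3, 2],
 [-1, 2]]

For real matrices with standard dot products, the defining identity <Ax, y> = <x, A^* y> gives (Ax)^T y = x^T (A^*) y, i.e. x^T A^T y = x^T (A^*) y. Since this holds for all x, y, we must have A^* = A^T. Therefore
A^* =
[[1, 1],
 [-3, 2],
 [-1, 2]].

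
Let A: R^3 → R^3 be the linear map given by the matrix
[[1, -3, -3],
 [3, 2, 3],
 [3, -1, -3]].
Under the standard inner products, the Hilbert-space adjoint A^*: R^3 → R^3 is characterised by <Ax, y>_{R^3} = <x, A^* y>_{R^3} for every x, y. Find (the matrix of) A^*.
A^* = A^T =
[[1, 3, 3],
 [-3, 2, -1],
 [-3, 3, -3]]

For real matrices with standard dot products, the defining identity <Ax, y> = <x, A^* y> gives (Ax)^T y = x^T (A^*) y, i.e. x^T A^T y = x^T (A^*) y. Since this holds for all x, y, we must have A^* = A^T. Therefore
A^* =
[[1, 3, 3],
 [-3, 2, -1],
 [-3, 3, -3]].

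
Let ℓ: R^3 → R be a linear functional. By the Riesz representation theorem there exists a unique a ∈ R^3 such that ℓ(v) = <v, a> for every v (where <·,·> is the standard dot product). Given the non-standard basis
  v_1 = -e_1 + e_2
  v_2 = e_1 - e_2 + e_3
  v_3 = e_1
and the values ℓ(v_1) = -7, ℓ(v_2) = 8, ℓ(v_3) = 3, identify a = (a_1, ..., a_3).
a = (3, -4, 1)

Write a = (a_1, ..., a_3) in the standard basis. For each basis vector v_i, ℓ(v_i) = <v_i, a> is a linear equation in the a_j's. Collect the n equations into a matrix system V a = ℓ, where row i of V is v_i (expressed in the standard basis). Since V is invertible (lower-triangular with 1s on the diagonal, up to permutation), solve by back-substitution:
  V =
[[-1, 1, 0],
 [1, -1, 1],
 [1, 0, 0]]
  V a = (-7, 8, 3)
Solving gives a = (3, -4, 1).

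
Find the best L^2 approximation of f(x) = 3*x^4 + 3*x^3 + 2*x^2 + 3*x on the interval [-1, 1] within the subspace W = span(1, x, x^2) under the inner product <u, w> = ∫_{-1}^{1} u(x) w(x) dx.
g(x) = 32*x^2/7 + 24*x/5 - 9/35

The best approximation g ∈ W is the orthogonal projection of f onto W. Writing g = a_0 + a_1 x + a_2 x^2, the coefficients solve the normal equations G · a = b where
  G_{ij} = <φ_i, φ_j> and b_i = <f, φ_i>, with φ_0 = 1, φ_1 = x, φ_2 = x^2.
G =
  [2, 0, 2/3]
  [0, 2/3, 0]
  [2/3, 0, 2/5],
b = (38/15, 16/5, 58/35).
Solving gives a_0 = -9/35, a_1 = 24/5, a_2 = 32/7, so
  g(x) = 32*x^2/7 + 24*x/5 - 9/35.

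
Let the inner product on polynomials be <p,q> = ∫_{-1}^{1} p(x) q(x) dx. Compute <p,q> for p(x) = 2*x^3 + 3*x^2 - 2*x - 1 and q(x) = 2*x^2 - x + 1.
<p,q> = 8/5

Expand the product: p(x)·q(x) = 4*x^5 + 4*x^4 - 5*x^3 + 3*x^2 - x - 1.
∫_{-1}^{1} of each monomial x^k gives [2/(k+1) if k even, 0 if k odd]. Integrating term-by-term (or equivalently evaluating the antiderivative F(x) = 2*x^6/3 + 4*x^5/5 - 5*x^4/4 + x^3 - x^2/2 - x at the endpoints):
  F(1) − F(−1) = -17/60 − (-113/60) = 8/5.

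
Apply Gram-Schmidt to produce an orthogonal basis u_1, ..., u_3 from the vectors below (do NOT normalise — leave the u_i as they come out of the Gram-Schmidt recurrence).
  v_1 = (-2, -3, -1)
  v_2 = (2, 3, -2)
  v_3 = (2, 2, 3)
Orthogonal basis:
  u_1 = (-2, -3, -1)
  u_2 = (3/7, 9/14, -39/14)
  u_3 = (6/13, -4/13, 0)

Apply the Gram-Schmidt recurrence
  u_1 = v_1
  u_i = v_i − Σ_{j<i} ((v_i · u_j) / (u_j · u_j)) · u_j.

Step by step this gives:
  u_1 = (-2, -3, -1)
  u_2 = (3/7, 9/14, -39/14)
  u_3 = (6/13, -4/13, 0)

Orthogonality check:
  u_2 · u_1 = 0 (should be 0)
  u_3 · u_1 = 0 (should be 0)
  u_3 · u_2 = 0 (should be 0)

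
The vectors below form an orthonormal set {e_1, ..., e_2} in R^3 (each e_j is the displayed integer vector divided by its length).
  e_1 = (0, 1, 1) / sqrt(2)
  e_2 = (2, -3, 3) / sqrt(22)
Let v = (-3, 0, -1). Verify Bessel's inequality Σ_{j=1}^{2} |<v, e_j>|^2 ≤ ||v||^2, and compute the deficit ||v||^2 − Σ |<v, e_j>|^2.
Σ |<v, e_j>|^2 = 46/11; ||v||^2 = 10; deficit = 64/11

Write each e_j = u_j / sqrt(<u_j, u_j>) where u_j is the displayed integer vector. Then <v, e_j> = <v, u_j> / sqrt(<u_j, u_j>), so |<v, e_j>|^2 = <v, u_j>^2 / <u_j, u_j>.
Coefficients: <v, e_1> = -1/sqrt(2), <v, e_2> = -9/sqrt(22).
Square and sum: Σ |<v, e_j>|^2 = 46/11.
Compute ||v||^2 = v·v = 10.
Deficit = 10 − 46/11 = 64/11 ≥ 0, confirming Bessel's inequality. (The deficit equals ||v − Σ <v,e_j> e_j||^2, the squared distance from v to span{e_j}.)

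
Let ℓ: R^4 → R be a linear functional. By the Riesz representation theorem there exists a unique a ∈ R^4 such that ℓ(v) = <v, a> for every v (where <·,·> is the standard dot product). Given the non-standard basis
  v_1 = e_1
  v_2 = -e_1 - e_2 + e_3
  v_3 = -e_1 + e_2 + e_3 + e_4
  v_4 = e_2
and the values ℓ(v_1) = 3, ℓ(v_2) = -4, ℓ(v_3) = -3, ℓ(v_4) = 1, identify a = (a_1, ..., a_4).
a = (3, 1, 0, -1)

Write a = (a_1, ..., a_4) in the standard basis. For each basis vector v_i, ℓ(v_i) = <v_i, a> is a linear equation in the a_j's. Collect the n equations into a matrix system V a = ℓ, where row i of V is v_i (expressed in the standard basis). Since V is invertible (lower-triangular with 1s on the diagonal, up to permutation), solve by back-substitution:
  V =
[[1, 0, 0, 0],
 [-1, -1, 1, 0],
 [-1, 1, 1, 1],
 [0, 1, 0, 0]]
  V a = (3, -4, -3, 1)
Solving gives a = (3, 1, 0, -1).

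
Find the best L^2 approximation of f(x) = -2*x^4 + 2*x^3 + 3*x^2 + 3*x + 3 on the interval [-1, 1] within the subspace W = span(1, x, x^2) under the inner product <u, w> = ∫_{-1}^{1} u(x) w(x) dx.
g(x) = 9*x^2/7 + 21*x/5 + 111/35

The best approximation g ∈ W is the orthogonal projection of f onto W. Writing g = a_0 + a_1 x + a_2 x^2, the coefficients solve the normal equations G · a = b where
  G_{ij} = <φ_i, φ_j> and b_i = <f, φ_i>, with φ_0 = 1, φ_1 = x, φ_2 = x^2.
G =
  [2, 0, 2/3]
  [0, 2/3, 0]
  [2/3, 0, 2/5],
b = (36/5, 14/5, 92/35).
Solving gives a_0 = 111/35, a_1 = 21/5, a_2 = 9/7, so
  g(x) = 9*x^2/7 + 21*x/5 + 111/35.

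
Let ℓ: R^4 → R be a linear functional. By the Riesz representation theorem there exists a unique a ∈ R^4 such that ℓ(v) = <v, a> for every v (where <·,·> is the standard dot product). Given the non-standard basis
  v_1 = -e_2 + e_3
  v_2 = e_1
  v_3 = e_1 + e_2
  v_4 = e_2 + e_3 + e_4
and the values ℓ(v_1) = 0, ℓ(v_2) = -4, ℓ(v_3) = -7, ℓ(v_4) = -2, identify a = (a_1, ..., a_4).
a = (-4, -3, -3, 4)

Write a = (a_1, ..., a_4) in the standard basis. For each basis vector v_i, ℓ(v_i) = <v_i, a> is a linear equation in the a_j's. Collect the n equations into a matrix system V a = ℓ, where row i of V is v_i (expressed in the standard basis). Since V is invertible (lower-triangular with 1s on the diagonal, up to permutation), solve by back-substitution:
  V =
[[0, -1, 1, 0],
 [1, 0, 0, 0],
 [1, 1, 0, 0],
 [0, 1, 1, 1]]
  V a = (0, -4, -7, -2)
Solving gives a = (-4, -3, -3, 4).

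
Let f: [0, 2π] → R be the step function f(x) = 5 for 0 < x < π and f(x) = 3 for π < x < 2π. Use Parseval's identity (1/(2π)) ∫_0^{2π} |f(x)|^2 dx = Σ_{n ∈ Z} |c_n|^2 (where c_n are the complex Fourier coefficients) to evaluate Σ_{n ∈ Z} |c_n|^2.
Σ |c_n|^2 = 17

Parseval equates the L^2 energy of f (normalised by 1/(2π)) with the ℓ^2 sum of its Fourier coefficients: (1/(2π)) ∫_0^{2π} |f|^2 = Σ |c_n|^2.
Compute the left side: (1/(2π)) [∫_0^π 5^2 dx + ∫_π^{2π} 3^2 dx] = (1/(2π)) · (25π + 9π) = (25 + 9)/2 = 17.
So Σ_{n ∈ Z} |c_n|^2 = 17.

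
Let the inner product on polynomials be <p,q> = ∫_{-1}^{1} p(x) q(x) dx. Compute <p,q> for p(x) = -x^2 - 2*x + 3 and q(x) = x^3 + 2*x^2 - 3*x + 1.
<p,q> = 176/15

Expand the product: p(x)·q(x) = -x^5 - 4*x^4 + 2*x^3 + 11*x^2 - 11*x + 3.
∫_{-1}^{1} of each monomial x^k gives [2/(k+1) if k even, 0 if k odd]. Integrating term-by-term (or equivalently evaluating the antiderivative F(x) = -x^6/6 - 4*x^5/5 + x^4/2 + 11*x^3/3 - 11*x^2/2 + 3*x at the endpoints):
  F(1) − F(−1) = 7/10 − (-331/30) = 176/15.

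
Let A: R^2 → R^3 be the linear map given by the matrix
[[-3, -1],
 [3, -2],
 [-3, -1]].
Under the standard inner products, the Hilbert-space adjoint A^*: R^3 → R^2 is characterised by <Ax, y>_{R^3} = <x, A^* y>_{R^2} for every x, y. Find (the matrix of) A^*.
A^* = A^T =
[[-3, 3, -3],
 [-1, -2, -1]]

For real matrices with standard dot products, the defining identity <Ax, y> = <x, A^* y> gives (Ax)^T y = x^T (A^*) y, i.e. x^T A^T y = x^T (A^*) y. Since this holds for all x, y, we must have A^* = A^T. Therefore
A^* =
[[-3, 3, -3],
 [-1, -2, -1]].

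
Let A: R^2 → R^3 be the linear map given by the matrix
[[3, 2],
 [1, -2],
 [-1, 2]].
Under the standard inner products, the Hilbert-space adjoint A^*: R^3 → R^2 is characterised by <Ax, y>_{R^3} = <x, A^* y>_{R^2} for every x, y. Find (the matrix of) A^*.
A^* = A^T =
[[3, 1, -1],
 [2, -2, 2]]

For real matrices with standard dot products, the defining identity <Ax, y> = <x, A^* y> gives (Ax)^T y = x^T (A^*) y, i.e. x^T A^T y = x^T (A^*) y. Since this holds for all x, y, we must have A^* = A^T. Therefore
A^* =
[[3, 1, -1],
 [2, -2, 2]].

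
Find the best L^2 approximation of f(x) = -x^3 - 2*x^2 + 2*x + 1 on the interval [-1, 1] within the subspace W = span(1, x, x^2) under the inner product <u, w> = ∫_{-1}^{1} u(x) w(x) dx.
g(x) = -2*x^2 + 7*x/5 + 1

The best approximation g ∈ W is the orthogonal projection of f onto W. Writing g = a_0 + a_1 x + a_2 x^2, the coefficients solve the normal equations G · a = b where
  G_{ij} = <φ_i, φ_j> and b_i = <f, φ_i>, with φ_0 = 1, φ_1 = x, φ_2 = x^2.
G =
  [2, 0, 2/3]
  [0, 2/3, 0]
  [2/3, 0, 2/5],
b = (2/3, 14/15, -2/15).
Solving gives a_0 = 1, a_1 = 7/5, a_2 = -2, so
  g(x) = -2*x^2 + 7*x/5 + 1.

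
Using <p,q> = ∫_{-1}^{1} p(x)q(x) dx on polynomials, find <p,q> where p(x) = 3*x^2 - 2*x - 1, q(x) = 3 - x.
<p,q> = 4/3

Expand the product: p(x)·q(x) = -3*x^3 + 11*x^2 - 5*x - 3.
∫_{-1}^{1} of each monomial x^k gives [2/(k+1) if k even, 0 if k odd]. Integrating term-by-term (or equivalently evaluating the antiderivative F(x) = -3*x^4/4 + 11*x^3/3 - 5*x^2/2 - 3*x at the endpoints):
  F(1) − F(−1) = -31/12 − (-47/12) = 4/3.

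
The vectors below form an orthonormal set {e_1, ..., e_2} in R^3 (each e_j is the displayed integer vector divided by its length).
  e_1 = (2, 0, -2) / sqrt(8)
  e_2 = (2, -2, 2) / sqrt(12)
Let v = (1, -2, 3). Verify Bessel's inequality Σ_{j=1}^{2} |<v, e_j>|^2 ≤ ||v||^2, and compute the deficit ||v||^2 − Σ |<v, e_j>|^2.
Σ |<v, e_j>|^2 = 14; ||v||^2 = 14; deficit = 0

Write each e_j = u_j / sqrt(<u_j, u_j>) where u_j is the displayed integer vector. Then <v, e_j> = <v, u_j> / sqrt(<u_j, u_j>), so |<v, e_j>|^2 = <v, u_j>^2 / <u_j, u_j>.
Coefficients: <v, e_1> = -4/sqrt(8), <v, e_2> = 12/sqrt(12).
Square and sum: Σ |<v, e_j>|^2 = 14.
Compute ||v||^2 = v·v = 14.
Deficit = 14 − 14 = 0 ≥ 0, confirming Bessel's inequality. (The deficit equals ||v − Σ <v,e_j> e_j||^2, the squared distance from v to span{e_j}.)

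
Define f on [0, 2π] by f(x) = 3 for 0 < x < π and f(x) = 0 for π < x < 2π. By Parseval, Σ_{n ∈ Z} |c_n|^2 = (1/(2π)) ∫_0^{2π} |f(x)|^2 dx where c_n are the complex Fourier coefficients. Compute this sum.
Σ |c_n|^2 = 9/2

Parseval equates the L^2 energy of f (normalised by 1/(2π)) with the ℓ^2 sum of its Fourier coefficients: (1/(2π)) ∫_0^{2π} |f|^2 = Σ |c_n|^2.
Compute the left side: (1/(2π)) [∫_0^π 3^2 dx + ∫_π^{2π} 0^2 dx] = (1/(2π)) · (9π + 0π) = (9 + 0)/2 = 9/2.
So Σ_{n ∈ Z} |c_n|^2 = 9/2.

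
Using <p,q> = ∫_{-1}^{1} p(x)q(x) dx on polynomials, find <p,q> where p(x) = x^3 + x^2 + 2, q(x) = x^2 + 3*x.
<p,q> = 44/15

Expand the product: p(x)·q(x) = x^5 + 4*x^4 + 3*x^3 + 2*x^2 + 6*x.
∫_{-1}^{1} of each monomial x^k gives [2/(k+1) if k even, 0 if k odd]. Integrating term-by-term (or equivalently evaluating the antiderivative F(x) = x^6/6 + 4*x^5/5 + 3*x^4/4 + 2*x^3/3 + 3*x^2 at the endpoints):
  F(1) − F(−1) = 323/60 − (49/20) = 44/15.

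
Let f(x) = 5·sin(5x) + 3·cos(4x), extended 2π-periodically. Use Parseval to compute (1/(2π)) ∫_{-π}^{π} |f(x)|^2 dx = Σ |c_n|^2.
Σ |c_n|^2 = 17

Expand |f|^2 and use orthogonality of {sin(nx), cos(mx)} on [-π, π]:
  ∫_{-π}^{π} sin(nx)^2 dx = π, ∫ cos(mx)^2 dx = π, and cross terms integrate to 0.
So ∫_{-π}^{π} f(x)^2 dx = 5^2 · π + 3^2 · π = (25 + 9)π.
Divide by 2π: (25 + 9)/2 = 17.
By Parseval, this equals Σ |c_n|^2.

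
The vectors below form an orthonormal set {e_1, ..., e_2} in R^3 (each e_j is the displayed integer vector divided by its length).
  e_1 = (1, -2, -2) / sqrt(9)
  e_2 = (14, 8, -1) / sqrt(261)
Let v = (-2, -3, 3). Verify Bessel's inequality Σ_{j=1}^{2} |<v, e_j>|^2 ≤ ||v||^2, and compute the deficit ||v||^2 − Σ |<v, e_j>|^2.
Σ |<v, e_j>|^2 = 349/29; ||v||^2 = 22; deficit = 289/29

Write each e_j = u_j / sqrt(<u_j, u_j>) where u_j is the displayed integer vector. Then <v, e_j> = <v, u_j> / sqrt(<u_j, u_j>), so |<v, e_j>|^2 = <v, u_j>^2 / <u_j, u_j>.
Coefficients: <v, e_1> = -2/sqrt(9), <v, e_2> = -55/sqrt(261).
Square and sum: Σ |<v, e_j>|^2 = 349/29.
Compute ||v||^2 = v·v = 22.
Deficit = 22 − 349/29 = 289/29 ≥ 0, confirming Bessel's inequality. (The deficit equals ||v − Σ <v,e_j> e_j||^2, the squared distance from v to span{e_j}.)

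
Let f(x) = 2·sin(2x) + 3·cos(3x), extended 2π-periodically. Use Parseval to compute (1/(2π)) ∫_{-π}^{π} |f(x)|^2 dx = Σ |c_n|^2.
Σ |c_n|^2 = 13/2

Expand |f|^2 and use orthogonality of {sin(nx), cos(mx)} on [-π, π]:
  ∫_{-π}^{π} sin(nx)^2 dx = π, ∫ cos(mx)^2 dx = π, and cross terms integrate to 0.
So ∫_{-π}^{π} f(x)^2 dx = 2^2 · π + 3^2 · π = (4 + 9)π.
Divide by 2π: (4 + 9)/2 = 13/2.
By Parseval, this equals Σ |c_n|^2.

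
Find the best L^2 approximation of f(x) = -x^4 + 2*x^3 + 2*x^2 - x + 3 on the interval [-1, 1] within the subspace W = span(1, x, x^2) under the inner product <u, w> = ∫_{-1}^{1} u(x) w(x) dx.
g(x) = 8*x^2/7 + x/5 + 108/35

The best approximation g ∈ W is the orthogonal projection of f onto W. Writing g = a_0 + a_1 x + a_2 x^2, the coefficients solve the normal equations G · a = b where
  G_{ij} = <φ_i, φ_j> and b_i = <f, φ_i>, with φ_0 = 1, φ_1 = x, φ_2 = x^2.
G =
  [2, 0, 2/3]
  [0, 2/3, 0]
  [2/3, 0, 2/5],
b = (104/15, 2/15, 88/35).
Solving gives a_0 = 108/35, a_1 = 1/5, a_2 = 8/7, so
  g(x) = 8*x^2/7 + x/5 + 108/35.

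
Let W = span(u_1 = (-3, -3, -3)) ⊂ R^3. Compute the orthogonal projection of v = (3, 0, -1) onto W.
proj_W(v) = (2/3, 2/3, 2/3)

Set up U = [u_1 | ... | u_1] ∈ R^(3×1). The projector onto W = col(U) is P = U (U^T U)^(-1) U^T.
Compute U^T U =
  [27],
and U^T v = (-6).
Solve U^T U · c = U^T v for the coefficients: c = (-2/9). The projection is proj_W(v) = U c.
Check: (v - proj_W(v)) · u_1 = 0  (should be 0).
Result: proj_W(v) = (2/3, 2/3, 2/3).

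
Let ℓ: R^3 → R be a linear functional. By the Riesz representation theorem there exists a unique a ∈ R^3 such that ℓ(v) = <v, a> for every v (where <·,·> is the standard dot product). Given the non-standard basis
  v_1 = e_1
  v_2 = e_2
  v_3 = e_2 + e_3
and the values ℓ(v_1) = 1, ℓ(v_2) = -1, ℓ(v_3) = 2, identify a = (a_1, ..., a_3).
a = (1, -1, 3)

Write a = (a_1, ..., a_3) in the standard basis. For each basis vector v_i, ℓ(v_i) = <v_i, a> is a linear equation in the a_j's. Collect the n equations into a matrix system V a = ℓ, where row i of V is v_i (expressed in the standard basis). Since V is invertible (lower-triangular with 1s on the diagonal, up to permutation), solve by back-substitution:
  V =
[[1, 0, 0],
 [0, 1, 0],
 [0, 1, 1]]
  V a = (1, -1, 2)
Solving gives a = (1, -1, 3).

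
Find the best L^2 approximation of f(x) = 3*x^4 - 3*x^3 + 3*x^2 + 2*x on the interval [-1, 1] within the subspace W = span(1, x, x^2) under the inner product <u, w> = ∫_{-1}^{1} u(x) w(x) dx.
g(x) = 39*x^2/7 + x/5 - 9/35

The best approximation g ∈ W is the orthogonal projection of f onto W. Writing g = a_0 + a_1 x + a_2 x^2, the coefficients solve the normal equations G · a = b where
  G_{ij} = <φ_i, φ_j> and b_i = <f, φ_i>, with φ_0 = 1, φ_1 = x, φ_2 = x^2.
G =
  [2, 0, 2/3]
  [0, 2/3, 0]
  [2/3, 0, 2/5],
b = (16/5, 2/15, 72/35).
Solving gives a_0 = -9/35, a_1 = 1/5, a_2 = 39/7, so
  g(x) = 39*x^2/7 + x/5 - 9/35.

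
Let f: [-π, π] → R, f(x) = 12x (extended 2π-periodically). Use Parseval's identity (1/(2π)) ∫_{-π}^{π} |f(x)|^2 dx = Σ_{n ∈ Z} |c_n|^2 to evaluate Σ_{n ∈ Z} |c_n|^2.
Σ |c_n|^2 = 48π^2

Expand and integrate term by term over [-π, π]:
  ∫ (12x)^2 dx = 144·(2π^3/3); ∫ 2·12·(0)·x dx = 0 (odd integrand); ∫ 0^2 dx = 0·2π.
So (1/(2π)) ∫_{-π}^{π} (12x)^2 dx = 144π^2/3 + 0 = 48π^2.
Parseval ⇒ Σ |c_n|^2 = 48π^2.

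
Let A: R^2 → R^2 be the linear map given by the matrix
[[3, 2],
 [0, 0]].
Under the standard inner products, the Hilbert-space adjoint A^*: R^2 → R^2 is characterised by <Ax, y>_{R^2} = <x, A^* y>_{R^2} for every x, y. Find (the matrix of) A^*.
A^* = A^T =
[[3, 0],
 [2, 0]]

For real matrices with standard dot products, the defining identity <Ax, y> = <x, A^* y> gives (Ax)^T y = x^T (A^*) y, i.e. x^T A^T y = x^T (A^*) y. Since this holds for all x, y, we must have A^* = A^T. Therefore
A^* =
[[3, 0],
 [2, 0]].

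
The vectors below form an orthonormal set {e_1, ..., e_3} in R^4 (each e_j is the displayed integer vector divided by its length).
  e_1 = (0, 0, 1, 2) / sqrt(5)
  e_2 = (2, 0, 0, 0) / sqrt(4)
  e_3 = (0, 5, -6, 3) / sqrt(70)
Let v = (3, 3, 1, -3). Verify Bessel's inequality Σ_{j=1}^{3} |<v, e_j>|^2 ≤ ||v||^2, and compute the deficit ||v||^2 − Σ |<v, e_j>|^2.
Σ |<v, e_j>|^2 = 14; ||v||^2 = 28; deficit = 14

Write each e_j = u_j / sqrt(<u_j, u_j>) where u_j is the displayed integer vector. Then <v, e_j> = <v, u_j> / sqrt(<u_j, u_j>), so |<v, e_j>|^2 = <v, u_j>^2 / <u_j, u_j>.
Coefficients: <v, e_1> = -5/sqrt(5), <v, e_2> = 6/sqrt(4), <v, e_3> = 0/sqrt(70).
Square and sum: Σ |<v, e_j>|^2 = 14.
Compute ||v||^2 = v·v = 28.
Deficit = 28 − 14 = 14 ≥ 0, confirming Bessel's inequality. (The deficit equals ||v − Σ <v,e_j> e_j||^2, the squared distance from v to span{e_j}.)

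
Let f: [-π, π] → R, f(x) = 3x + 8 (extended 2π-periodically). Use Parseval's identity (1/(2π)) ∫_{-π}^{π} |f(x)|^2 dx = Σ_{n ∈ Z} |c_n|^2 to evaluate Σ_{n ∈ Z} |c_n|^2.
Σ |c_n|^2 = 3π^2 + 64

Expand and integrate term by term over [-π, π]:
  ∫ (3x)^2 dx = 9·(2π^3/3); ∫ 2·3·(8)·x dx = 0 (odd integrand); ∫ 8^2 dx = 64·2π.
So (1/(2π)) ∫_{-π}^{π} (3x + 8)^2 dx = 9π^2/3 + 64 = 3π^2 + 64.
Parseval ⇒ Σ |c_n|^2 = 3π^2 + 64.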